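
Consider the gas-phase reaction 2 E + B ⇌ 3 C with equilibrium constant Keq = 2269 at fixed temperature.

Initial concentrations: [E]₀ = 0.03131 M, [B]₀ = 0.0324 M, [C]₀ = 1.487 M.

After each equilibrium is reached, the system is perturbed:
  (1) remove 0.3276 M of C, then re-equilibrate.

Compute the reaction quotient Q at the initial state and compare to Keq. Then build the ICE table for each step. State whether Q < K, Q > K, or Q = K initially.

Q₀ = 1.0352e+05; Q > K (proceeds reverse)

Q₀ = 1.0352e+05 vs Keq = 2269 ⇒ Q>K, reverse
Step 1:
                  E         B         C
  Initial   0.03131    0.0324     1.487
  Change    0.08831   0.04415   -0.1325
  Equil      0.1196   0.07655     1.355
  solve Keq expr → x = -0.04415; check Q = 2269
Then remove 0.3276 M of C.
Step 2:
                  E         B         C
  Initial    0.1196   0.07655     1.027
  Change   -0.02726  -0.01363    0.0409
  Equil     0.09235   0.06292     1.068
  solve Keq expr → x = 0.01363; check Q = 2269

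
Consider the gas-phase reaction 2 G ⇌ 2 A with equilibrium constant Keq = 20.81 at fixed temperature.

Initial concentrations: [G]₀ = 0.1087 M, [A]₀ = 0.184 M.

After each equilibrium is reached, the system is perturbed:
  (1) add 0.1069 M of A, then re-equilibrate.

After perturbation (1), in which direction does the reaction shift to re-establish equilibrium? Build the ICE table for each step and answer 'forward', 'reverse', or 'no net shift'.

Q₀ = 2.865 vs Keq = 20.81 ⇒ Q<K, forward
Step 1:
                   G          A
  init        0.1087      0.184
  Δ         -0.05607    0.05607
  eq         0.05263     0.2401
  solve Keq expr → x = 0.02804; check Q = 20.81
Then add 0.1069 M of A.
Step 2:
                   G          A
  init       0.05263      0.347
  Δ          0.01922   -0.01922
  eq         0.07185     0.3278
  solve Keq expr → x = -0.00961; check Q = 20.81

Direction: reverse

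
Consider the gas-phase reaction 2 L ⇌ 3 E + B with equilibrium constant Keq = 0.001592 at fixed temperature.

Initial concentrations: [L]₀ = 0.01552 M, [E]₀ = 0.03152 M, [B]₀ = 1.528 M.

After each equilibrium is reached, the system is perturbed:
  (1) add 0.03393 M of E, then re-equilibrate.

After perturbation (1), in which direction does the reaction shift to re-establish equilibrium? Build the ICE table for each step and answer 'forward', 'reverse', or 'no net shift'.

Q₀ = 0.1987 vs Keq = 0.001592 ⇒ Q>K, reverse
Step 1:
                    L           E           B
  I           0.01552     0.03152       1.528
  C           0.01448    -0.02172   -0.007239
  E              0.03    0.009803       1.521
  solve Keq expr → x = -0.007239; check Q = 0.001592
Then add 0.03393 M of E.
Step 2:
                    L           E           B
  I              0.03     0.04373       1.521
  C           0.01995    -0.02993   -0.009977
  E           0.04995      0.0138       1.511
  solve Keq expr → x = -0.009977; check Q = 0.001592

Direction: reverse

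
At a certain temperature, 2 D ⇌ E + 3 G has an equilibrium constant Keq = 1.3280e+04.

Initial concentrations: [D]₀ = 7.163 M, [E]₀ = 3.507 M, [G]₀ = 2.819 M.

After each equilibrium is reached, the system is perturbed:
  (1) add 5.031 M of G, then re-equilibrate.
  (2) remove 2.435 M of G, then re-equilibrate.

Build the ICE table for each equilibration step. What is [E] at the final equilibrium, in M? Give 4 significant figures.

Q₀ = 1.531 vs Keq = 1.3280e+04 ⇒ Q<K, forward
Step 1:
                  D         E         G
  Initial     7.163     3.507     2.819
  Change     -6.218     3.109     9.327
  Equil      0.9449     6.616     12.15
  solve Keq expr → x = 3.109; check Q = 1.3280e+04
Then add 5.031 M of G.
Step 2:
                  D         E         G
  Initial    0.9449     6.616     17.18
  Change     0.5103   -0.2551   -0.7654
  Equil       1.455     6.361     16.41
  solve Keq expr → x = -0.2551; check Q = 1.3280e+04
Then remove 2.435 M of G.
Step 3:
                  D         E         G
  Initial     1.455     6.361     13.98
  Change    -0.2529    0.1264    0.3793
  Equil       1.202     6.487     14.36
  solve Keq expr → x = 0.1264; check Q = 1.3280e+04

[E]_eq = 6.487 M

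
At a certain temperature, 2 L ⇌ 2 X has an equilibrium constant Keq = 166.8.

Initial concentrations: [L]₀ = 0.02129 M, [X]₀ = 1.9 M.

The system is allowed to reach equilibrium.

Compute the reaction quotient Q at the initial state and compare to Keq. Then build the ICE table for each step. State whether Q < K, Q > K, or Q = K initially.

Q₀ = 7964; Q > K (proceeds reverse)

Q₀ = 7964 vs Keq = 166.8 ⇒ Q>K, reverse
Step 1:
                  L         X
  I         0.02129       1.9
  C          0.1168   -0.1168
  E          0.1381     1.783
  solve Keq expr → x = -0.05839; check Q = 166.8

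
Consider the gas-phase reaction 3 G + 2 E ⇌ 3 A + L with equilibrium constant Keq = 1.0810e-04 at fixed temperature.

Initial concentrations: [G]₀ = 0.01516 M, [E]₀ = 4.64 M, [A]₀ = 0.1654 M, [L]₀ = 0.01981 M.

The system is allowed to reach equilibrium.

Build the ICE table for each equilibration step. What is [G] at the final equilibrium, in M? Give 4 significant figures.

Q₀ = 1.195 vs Keq = 1.0810e-04 ⇒ Q>K, reverse
Step 1:
                   G          E          A          L
  init       0.01516       4.64     0.1654    0.01981
  Δ          0.05729     0.0382   -0.05729    -0.0191
  eq         0.07245      4.678     0.1081 7.1220e-04
  solve Keq expr → x = -0.0191; check Q = 1.0810e-04

[G]_eq = 0.07245 M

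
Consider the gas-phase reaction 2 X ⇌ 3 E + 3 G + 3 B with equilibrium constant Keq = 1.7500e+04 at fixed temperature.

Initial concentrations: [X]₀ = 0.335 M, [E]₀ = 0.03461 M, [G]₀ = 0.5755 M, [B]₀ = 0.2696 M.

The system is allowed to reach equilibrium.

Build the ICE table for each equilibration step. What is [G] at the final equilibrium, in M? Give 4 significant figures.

Q₀ = 1.3798e-06 vs Keq = 1.7500e+04 ⇒ Q<K, forward
Step 1:
                    X           E           G           B
  Initial       0.335     0.03461      0.5755      0.2696
  Change      -0.3328      0.4992      0.4992      0.4992
  Equil      0.002214      0.5338       1.075      0.7688
  solve Keq expr → x = 0.1664; check Q = 1.7500e+04

[G]_eq = 1.075 M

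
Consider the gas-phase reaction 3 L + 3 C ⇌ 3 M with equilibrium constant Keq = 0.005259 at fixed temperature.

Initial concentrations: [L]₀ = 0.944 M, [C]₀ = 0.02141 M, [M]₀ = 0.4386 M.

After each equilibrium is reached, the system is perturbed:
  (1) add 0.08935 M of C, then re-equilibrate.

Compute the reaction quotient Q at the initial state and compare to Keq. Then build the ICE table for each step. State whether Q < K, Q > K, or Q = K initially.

Q₀ = 1.0220e+04 vs Keq = 0.005259 ⇒ Q>K, reverse
Step 1:
                  L         C         M
  Initial     0.944   0.02141    0.4386
  Change     0.3539    0.3539   -0.3539
  Equil       1.298    0.3753   0.08471
  solve Keq expr → x = -0.118; check Q = 0.005259
Then add 0.08935 M of C.
Step 2:
                  L         C         M
  Initial     1.298    0.4647   0.08471
  Change   -0.01547  -0.01547   0.01547
  Equil       1.282    0.4492    0.1002
  solve Keq expr → x = 0.005156; check Q = 0.005259

Q₀ = 1.0220e+04; Q > K (proceeds reverse)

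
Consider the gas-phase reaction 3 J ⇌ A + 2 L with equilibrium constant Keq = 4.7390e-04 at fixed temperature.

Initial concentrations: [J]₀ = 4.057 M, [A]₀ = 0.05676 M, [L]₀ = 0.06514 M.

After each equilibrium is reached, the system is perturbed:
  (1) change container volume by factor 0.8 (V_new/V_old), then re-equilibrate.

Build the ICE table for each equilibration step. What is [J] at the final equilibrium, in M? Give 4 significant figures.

Q₀ = 3.6068e-06 vs Keq = 4.7390e-04 ⇒ Q<K, forward
Step 1:
                   J          A          L
  I            4.057    0.05676    0.06514
  C          -0.4157     0.1386     0.2771
  E            3.641     0.1953     0.3423
  solve Keq expr → x = 0.1386; check Q = 4.7390e-04
Then change container volume by factor 0.8 (V_new/V_old).
Step 2:
                   J          A          L
  I            4.552     0.2442     0.4278
  C                0          0          0
  E            4.552     0.2442     0.4278
  solve Keq expr → x = 0; check Q = 4.7390e-04

[J]_eq = 4.552 M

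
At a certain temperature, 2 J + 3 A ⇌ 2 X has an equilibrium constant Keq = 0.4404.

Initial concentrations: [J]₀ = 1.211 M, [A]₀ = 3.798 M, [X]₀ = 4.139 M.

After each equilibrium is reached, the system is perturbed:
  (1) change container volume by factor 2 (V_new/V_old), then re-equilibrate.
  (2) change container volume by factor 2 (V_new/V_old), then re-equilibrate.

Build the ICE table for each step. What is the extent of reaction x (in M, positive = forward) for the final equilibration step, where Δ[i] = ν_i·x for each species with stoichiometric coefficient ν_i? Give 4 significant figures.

x = -0.105 M

Q₀ = 0.2132 vs Keq = 0.4404 ⇒ Q<K, forward
Step 1:
                   J          A          X
  init         1.211      3.798      4.139
  Δ          -0.2062    -0.3093     0.2062
  eq           1.005      3.489      4.345
  solve Keq expr → x = 0.1031; check Q = 0.4404
Then change container volume by factor 2 (V_new/V_old).
Step 2:
                   J          A          X
  init        0.5024      1.744      2.173
  Δ           0.3283     0.4925    -0.3283
  eq          0.8307      2.237      1.844
  solve Keq expr → x = -0.1642; check Q = 0.4404
Then change container volume by factor 2 (V_new/V_old).
Step 3:
                   J          A          X
  init        0.4154      1.118     0.9221
  Δ             0.21      0.315      -0.21
  eq          0.6253      1.433     0.7122
  solve Keq expr → x = -0.105; check Q = 0.4404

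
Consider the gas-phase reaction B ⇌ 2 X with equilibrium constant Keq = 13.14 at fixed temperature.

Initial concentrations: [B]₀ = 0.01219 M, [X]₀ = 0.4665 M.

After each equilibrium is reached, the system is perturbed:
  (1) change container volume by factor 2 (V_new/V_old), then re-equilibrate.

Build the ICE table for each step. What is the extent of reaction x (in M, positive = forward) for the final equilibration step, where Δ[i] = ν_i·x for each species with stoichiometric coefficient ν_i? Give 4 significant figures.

x = 0.00374 M

Q₀ = 17.85 vs Keq = 13.14 ⇒ Q>K, reverse
Step 1:
                  B         X
  init      0.01219    0.4665
  Δ        0.003832 -0.007664
  eq        0.01602    0.4588
  solve Keq expr → x = -0.003832; check Q = 13.14
Then change container volume by factor 2 (V_new/V_old).
Step 2:
                  B         X
  init     0.008011    0.2294
  Δ        -0.00374   0.00748
  eq       0.004271    0.2369
  solve Keq expr → x = 0.00374; check Q = 13.14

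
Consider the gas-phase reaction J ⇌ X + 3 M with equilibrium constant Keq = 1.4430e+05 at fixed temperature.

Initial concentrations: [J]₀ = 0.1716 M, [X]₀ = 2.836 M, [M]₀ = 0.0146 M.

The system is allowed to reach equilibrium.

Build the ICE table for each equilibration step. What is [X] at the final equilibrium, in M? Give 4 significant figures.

[X]_eq = 3.008 M

Q₀ = 5.1434e-05 vs Keq = 1.4430e+05 ⇒ Q<K, forward
Step 1:
                  J         X         M
  init       0.1716     2.836    0.0146
  Δ         -0.1716    0.1716    0.5148
  eq      3.0923e-06     3.008    0.5294
  solve Keq expr → x = 0.1716; check Q = 1.4430e+05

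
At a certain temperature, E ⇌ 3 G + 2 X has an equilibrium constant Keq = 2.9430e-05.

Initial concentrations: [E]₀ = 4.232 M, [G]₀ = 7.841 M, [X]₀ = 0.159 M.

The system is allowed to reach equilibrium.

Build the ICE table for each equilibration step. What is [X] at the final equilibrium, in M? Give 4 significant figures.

[X]_eq = 5.3727e-04 M

Q₀ = 2.88 vs Keq = 2.9430e-05 ⇒ Q>K, reverse
Step 1:
                    E           G           X
  Initial       4.232       7.841       0.159
  Change      0.07923     -0.2377     -0.1585
  Equil         4.311       7.603  5.3727e-04
  solve Keq expr → x = -0.07923; check Q = 2.9430e-05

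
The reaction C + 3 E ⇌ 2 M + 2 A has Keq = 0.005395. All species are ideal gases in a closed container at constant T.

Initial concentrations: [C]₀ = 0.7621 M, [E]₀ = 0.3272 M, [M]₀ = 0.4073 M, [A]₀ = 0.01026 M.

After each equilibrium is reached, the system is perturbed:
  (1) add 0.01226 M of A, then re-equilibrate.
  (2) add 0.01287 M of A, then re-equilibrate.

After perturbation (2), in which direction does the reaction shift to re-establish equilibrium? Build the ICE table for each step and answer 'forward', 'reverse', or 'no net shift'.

Q₀ = 6.5414e-04 vs Keq = 0.005395 ⇒ Q<K, forward
Step 1:
                    C           E           M           A
  init         0.7621      0.3272      0.4073     0.01026
  Δ         -0.007561    -0.02268     0.01512     0.01512
  eq           0.7545      0.3045      0.4224     0.02538
  solve Keq expr → x = 0.007561; check Q = 0.005395
Then add 0.01226 M of A.
Step 2:
                    C           E           M           A
  init         0.7545      0.3045      0.4224     0.03764
  Δ          0.004846     0.01454   -0.009692   -0.009692
  eq           0.7594      0.3191      0.4127     0.02795
  solve Keq expr → x = -0.004846; check Q = 0.005395
Then add 0.01287 M of A.
Step 3:
                    C           E           M           A
  init         0.7594      0.3191      0.4127     0.04082
  Δ          0.005012     0.01504    -0.01002    -0.01002
  eq           0.7644      0.3341      0.4027     0.03079
  solve Keq expr → x = -0.005012; check Q = 0.005395

Direction: reverse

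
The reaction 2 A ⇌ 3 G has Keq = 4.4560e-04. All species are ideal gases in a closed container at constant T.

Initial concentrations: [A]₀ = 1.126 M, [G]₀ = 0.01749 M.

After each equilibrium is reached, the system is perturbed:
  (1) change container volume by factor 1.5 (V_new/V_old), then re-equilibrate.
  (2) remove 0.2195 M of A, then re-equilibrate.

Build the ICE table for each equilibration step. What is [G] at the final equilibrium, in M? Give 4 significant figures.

Q₀ = 4.2198e-06 vs Keq = 4.4560e-04 ⇒ Q<K, forward
Step 1:
                  A         G
  init        1.126   0.01749
  Δ        -0.04207   0.06311
  eq          1.084    0.0806
  solve Keq expr → x = 0.02104; check Q = 4.4560e-04
Then change container volume by factor 1.5 (V_new/V_old).
Step 2:
                  A         G
  init       0.7226   0.05373
  Δ       -0.004995  0.007492
  eq         0.7176   0.06122
  solve Keq expr → x = 0.002497; check Q = 4.4560e-04
Then remove 0.2195 M of A.
Step 3:
                  A         G
  init       0.4981   0.06122
  Δ        0.008457  -0.01268
  eq         0.5066   0.04854
  solve Keq expr → x = -0.004228; check Q = 4.4560e-04

[G]_eq = 0.04854 M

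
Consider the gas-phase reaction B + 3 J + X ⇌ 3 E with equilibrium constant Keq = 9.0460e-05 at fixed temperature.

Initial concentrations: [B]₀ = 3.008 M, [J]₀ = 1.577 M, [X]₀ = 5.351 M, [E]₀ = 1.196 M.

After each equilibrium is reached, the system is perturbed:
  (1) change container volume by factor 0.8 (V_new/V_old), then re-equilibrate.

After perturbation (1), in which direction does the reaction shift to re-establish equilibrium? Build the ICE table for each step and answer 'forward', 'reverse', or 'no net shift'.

Direction: forward

Q₀ = 0.0271 vs Keq = 9.0460e-05 ⇒ Q>K, reverse
Step 1:
                  B         J         X         E
  I           3.008     1.577     5.351     1.196
  C          0.3003    0.9008    0.3003   -0.9008
  E           3.308     2.478     5.651    0.2952
  solve Keq expr → x = -0.3003; check Q = 9.0460e-05
Then change container volume by factor 0.8 (V_new/V_old).
Step 2:
                  B         J         X         E
  I           4.135     3.097     7.064     0.369
  C        -0.01706  -0.05119  -0.01706   0.05119
  E           4.118     3.046     7.047    0.4202
  solve Keq expr → x = 0.01706; check Q = 9.0460e-05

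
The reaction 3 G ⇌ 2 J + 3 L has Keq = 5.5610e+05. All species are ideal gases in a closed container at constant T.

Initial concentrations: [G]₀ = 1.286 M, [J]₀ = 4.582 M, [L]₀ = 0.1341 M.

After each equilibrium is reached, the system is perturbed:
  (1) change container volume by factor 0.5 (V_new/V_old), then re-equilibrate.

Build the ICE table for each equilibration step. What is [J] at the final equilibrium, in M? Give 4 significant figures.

[J]_eq = 10.77 M

Q₀ = 0.02381 vs Keq = 5.5610e+05 ⇒ Q<K, forward
Step 1:
                  G         J         L
  init        1.286     4.582    0.1341
  Δ          -1.235    0.8232     1.235
  eq        0.05127     5.405     1.369
  solve Keq expr → x = 0.4116; check Q = 5.5610e+05
Then change container volume by factor 0.5 (V_new/V_old).
Step 2:
                  G         J         L
  init       0.1025     10.81     2.738
  Δ          0.0565  -0.03767   -0.0565
  eq          0.159     10.77     2.681
  solve Keq expr → x = -0.01883; check Q = 5.5610e+05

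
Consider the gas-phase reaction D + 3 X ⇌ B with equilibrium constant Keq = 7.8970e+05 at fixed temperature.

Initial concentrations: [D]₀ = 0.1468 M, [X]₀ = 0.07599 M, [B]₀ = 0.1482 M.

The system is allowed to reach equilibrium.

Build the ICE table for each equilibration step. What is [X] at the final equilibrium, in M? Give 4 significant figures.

Q₀ = 2301 vs Keq = 7.8970e+05 ⇒ Q<K, forward
Step 1:
                    D           X           B
  Initial      0.1468     0.07599      0.1482
  Change     -0.02134    -0.06403     0.02134
  Equil        0.1255     0.01196      0.1695
  solve Keq expr → x = 0.02134; check Q = 7.8970e+05

[X]_eq = 0.01196 M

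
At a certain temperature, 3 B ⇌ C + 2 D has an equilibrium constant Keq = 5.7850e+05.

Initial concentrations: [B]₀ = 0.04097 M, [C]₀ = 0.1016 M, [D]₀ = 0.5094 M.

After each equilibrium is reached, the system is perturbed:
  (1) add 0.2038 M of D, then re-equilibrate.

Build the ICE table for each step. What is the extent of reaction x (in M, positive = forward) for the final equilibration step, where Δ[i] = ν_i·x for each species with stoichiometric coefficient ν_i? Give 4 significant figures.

x = -3.0474e-04 M

Q₀ = 383.4 vs Keq = 5.7850e+05 ⇒ Q<K, forward
Step 1:
                  B         C         D
  init      0.04097    0.1016    0.5094
  Δ        -0.03714   0.01238   0.02476
  eq       0.003831     0.114    0.5342
  solve Keq expr → x = 0.01238; check Q = 5.7850e+05
Then add 0.2038 M of D.
Step 2:
                  B         C         D
  init     0.003831     0.114     0.738
  Δ       9.1421e-04 -3.0474e-04 -6.0947e-04
  eq       0.004745    0.1137    0.7373
  solve Keq expr → x = -3.0474e-04; check Q = 5.7850e+05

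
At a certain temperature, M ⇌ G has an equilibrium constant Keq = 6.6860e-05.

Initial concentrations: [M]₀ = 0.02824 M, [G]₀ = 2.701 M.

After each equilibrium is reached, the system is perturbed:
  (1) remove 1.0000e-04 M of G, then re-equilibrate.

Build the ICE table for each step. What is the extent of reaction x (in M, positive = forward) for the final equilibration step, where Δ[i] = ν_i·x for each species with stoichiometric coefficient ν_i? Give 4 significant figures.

x = 9.9993e-05 M

Q₀ = 95.64 vs Keq = 6.6860e-05 ⇒ Q>K, reverse
Step 1:
                  M         G
  I         0.02824     2.701
  C           2.701    -2.701
  E           2.729 1.8246e-04
  solve Keq expr → x = -2.701; check Q = 6.6860e-05
Then remove 1.0000e-04 M of G.
Step 2:
                  M         G
  I           2.729 8.2465e-05
  C       -9.9993e-05 9.9993e-05
  E           2.729 1.8246e-04
  solve Keq expr → x = 9.9993e-05; check Q = 6.6860e-05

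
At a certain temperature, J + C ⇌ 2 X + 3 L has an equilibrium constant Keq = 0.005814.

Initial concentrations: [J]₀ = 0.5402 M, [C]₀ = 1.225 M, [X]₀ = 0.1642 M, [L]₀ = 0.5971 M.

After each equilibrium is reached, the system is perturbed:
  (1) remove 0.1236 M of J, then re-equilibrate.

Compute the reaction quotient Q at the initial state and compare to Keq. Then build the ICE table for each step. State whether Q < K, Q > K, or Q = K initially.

Q₀ = 0.008674 vs Keq = 0.005814 ⇒ Q>K, reverse
Step 1:
                   J          C          X          L
  Initial     0.5402      1.225     0.1642     0.5971
  Change    0.009112   0.009112   -0.01822   -0.02734
  Equil       0.5493      1.234      0.146     0.5698
  solve Keq expr → x = -0.009112; check Q = 0.005814
Then remove 0.1236 M of J.
Step 2:
                   J          C          X          L
  Initial     0.4257      1.234      0.146     0.5698
  Change    0.005352   0.005352    -0.0107   -0.01606
  Equil       0.4311      1.239     0.1353     0.5537
  solve Keq expr → x = -0.005352; check Q = 0.005814

Q₀ = 0.008674; Q > K (proceeds reverse)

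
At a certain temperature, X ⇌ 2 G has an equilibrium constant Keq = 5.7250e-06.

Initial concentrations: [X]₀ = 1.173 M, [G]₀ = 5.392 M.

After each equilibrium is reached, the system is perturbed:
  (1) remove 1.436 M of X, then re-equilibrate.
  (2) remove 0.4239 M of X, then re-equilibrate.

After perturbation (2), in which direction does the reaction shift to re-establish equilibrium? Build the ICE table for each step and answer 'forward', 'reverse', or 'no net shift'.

Q₀ = 24.79 vs Keq = 5.7250e-06 ⇒ Q>K, reverse
Step 1:
                  X         G
  init        1.173     5.392
  Δ           2.694    -5.387
  eq          3.867  0.004705
  solve Keq expr → x = -2.694; check Q = 5.7250e-06
Then remove 1.436 M of X.
Step 2:
                  X         G
  init        2.431  0.004705
  Δ       4.8712e-04 -9.7423e-04
  eq          2.431  0.003731
  solve Keq expr → x = -4.8712e-04; check Q = 5.7250e-06
Then remove 0.4239 M of X.
Step 3:
                  X         G
  init        2.007  0.003731
  Δ       1.7034e-04 -3.4067e-04
  eq          2.007   0.00339
  solve Keq expr → x = -1.7034e-04; check Q = 5.7250e-06

Direction: reverse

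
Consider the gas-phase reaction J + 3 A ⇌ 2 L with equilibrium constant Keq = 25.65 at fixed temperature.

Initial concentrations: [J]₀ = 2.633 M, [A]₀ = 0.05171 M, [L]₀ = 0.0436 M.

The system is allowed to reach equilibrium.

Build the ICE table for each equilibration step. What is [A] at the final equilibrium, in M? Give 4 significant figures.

Q₀ = 5.222 vs Keq = 25.65 ⇒ Q<K, forward
Step 1:
                   J          A          L
  I            2.633    0.05171     0.0436
  C         -0.00546   -0.01638    0.01092
  E            2.628    0.03533    0.05452
  solve Keq expr → x = 0.00546; check Q = 25.65

[A]_eq = 0.03533 M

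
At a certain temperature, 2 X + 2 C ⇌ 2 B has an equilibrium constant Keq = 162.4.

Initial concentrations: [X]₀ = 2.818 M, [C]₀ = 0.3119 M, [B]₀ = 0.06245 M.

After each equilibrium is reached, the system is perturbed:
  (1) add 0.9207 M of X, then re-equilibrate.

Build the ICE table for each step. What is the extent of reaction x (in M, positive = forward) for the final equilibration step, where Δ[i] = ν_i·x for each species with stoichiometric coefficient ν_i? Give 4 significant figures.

x = 0.001478 M

Q₀ = 0.005048 vs Keq = 162.4 ⇒ Q<K, forward
Step 1:
                   X          C          B
  Initial      2.818     0.3119    0.06245
  Change     -0.3006    -0.3006     0.3006
  Equil        2.517    0.01132      0.363
  solve Keq expr → x = 0.1503; check Q = 162.4
Then add 0.9207 M of X.
Step 2:
                   X          C          B
  Initial      3.438    0.01132      0.363
  Change   -0.002956  -0.002956   0.002956
  Equil        3.435    0.00836      0.366
  solve Keq expr → x = 0.001478; check Q = 162.4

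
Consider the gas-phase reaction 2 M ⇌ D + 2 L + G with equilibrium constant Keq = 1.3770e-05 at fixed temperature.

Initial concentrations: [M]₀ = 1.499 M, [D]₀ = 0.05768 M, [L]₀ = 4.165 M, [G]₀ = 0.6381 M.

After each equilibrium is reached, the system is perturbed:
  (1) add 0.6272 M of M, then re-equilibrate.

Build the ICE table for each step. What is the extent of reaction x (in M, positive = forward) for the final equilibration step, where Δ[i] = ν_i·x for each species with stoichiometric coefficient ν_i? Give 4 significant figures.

Q₀ = 0.2841 vs Keq = 1.3770e-05 ⇒ Q>K, reverse
Step 1:
                    M           D           L           G
  init          1.499     0.05768       4.165      0.6381
  Δ            0.1154    -0.05768     -0.1154    -0.05768
  eq            1.614  3.7701e-06        4.05      0.5804
  solve Keq expr → x = -0.05768; check Q = 1.3770e-05
Then add 0.6272 M of M.
Step 2:
                    M           D           L           G
  init          2.242  3.7701e-06        4.05      0.5804
  Δ       -6.9968e-06  3.4984e-06  6.9968e-06  3.4984e-06
  eq            2.242  7.2685e-06        4.05      0.5804
  solve Keq expr → x = 3.4984e-06; check Q = 1.3770e-05

x = 3.4984e-06 M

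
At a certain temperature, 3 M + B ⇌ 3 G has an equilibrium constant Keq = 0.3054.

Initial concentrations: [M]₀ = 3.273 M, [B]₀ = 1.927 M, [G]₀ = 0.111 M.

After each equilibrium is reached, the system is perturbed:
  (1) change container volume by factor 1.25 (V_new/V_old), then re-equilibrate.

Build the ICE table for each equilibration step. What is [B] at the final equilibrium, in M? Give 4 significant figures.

[B]_eq = 1.195 M

Q₀ = 2.0242e-05 vs Keq = 0.3054 ⇒ Q<K, forward
Step 1:
                   M          B          G
  Initial      3.273      1.927      0.111
  Change      -1.357    -0.4524      1.357
  Equil        1.916      1.475      1.468
  solve Keq expr → x = 0.4524; check Q = 0.3054
Then change container volume by factor 1.25 (V_new/V_old).
Step 2:
                   M          B          G
  Initial      1.533       1.18      1.175
  Change     0.04634    0.01545   -0.04634
  Equil        1.579      1.195      1.128
  solve Keq expr → x = -0.01545; check Q = 0.3054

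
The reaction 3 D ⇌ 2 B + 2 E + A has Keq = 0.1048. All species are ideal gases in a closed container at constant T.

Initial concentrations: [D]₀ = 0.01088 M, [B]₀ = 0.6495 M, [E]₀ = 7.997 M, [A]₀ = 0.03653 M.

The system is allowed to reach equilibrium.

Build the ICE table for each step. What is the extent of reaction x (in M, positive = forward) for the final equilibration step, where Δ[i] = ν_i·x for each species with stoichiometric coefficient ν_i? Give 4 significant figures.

Q₀ = 7.6520e+05 vs Keq = 0.1048 ⇒ Q>K, reverse
Step 1:
                    D           B           E           A
  init        0.01088      0.6495       7.997     0.03653
  Δ            0.1096    -0.07304    -0.07304    -0.03652
  eq           0.1204      0.5765       7.924  8.7760e-06
  solve Keq expr → x = -0.03652; check Q = 0.1048

x = -0.03652 M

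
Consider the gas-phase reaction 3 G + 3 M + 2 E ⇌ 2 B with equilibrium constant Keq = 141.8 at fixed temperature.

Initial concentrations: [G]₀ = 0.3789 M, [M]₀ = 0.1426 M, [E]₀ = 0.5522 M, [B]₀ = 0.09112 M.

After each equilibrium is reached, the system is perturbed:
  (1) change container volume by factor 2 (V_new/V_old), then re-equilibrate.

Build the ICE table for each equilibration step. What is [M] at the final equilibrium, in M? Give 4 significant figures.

Q₀ = 172.6 vs Keq = 141.8 ⇒ Q>K, reverse
Step 1:
                   G          M          E          B
  I           0.3789     0.1426     0.5522    0.09112
  C         0.004288   0.004288   0.002858  -0.002858
  E           0.3832     0.1469     0.5551    0.08826
  solve Keq expr → x = -0.001429; check Q = 141.8
Then change container volume by factor 2 (V_new/V_old).
Step 2:
                   G          M          E          B
  I           0.1916    0.07344     0.2775    0.04413
  C          0.04202    0.04202    0.02801   -0.02801
  E           0.2336     0.1155     0.3055    0.01612
  solve Keq expr → x = -0.01401; check Q = 141.8

[M]_eq = 0.1155 M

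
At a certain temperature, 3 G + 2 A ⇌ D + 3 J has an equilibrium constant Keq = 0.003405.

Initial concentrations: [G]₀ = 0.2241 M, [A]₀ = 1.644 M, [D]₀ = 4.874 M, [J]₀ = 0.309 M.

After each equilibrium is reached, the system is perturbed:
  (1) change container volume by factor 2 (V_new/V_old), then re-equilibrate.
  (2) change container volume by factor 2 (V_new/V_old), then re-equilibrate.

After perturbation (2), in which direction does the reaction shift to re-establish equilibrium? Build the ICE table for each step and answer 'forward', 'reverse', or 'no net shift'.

Direction: reverse

Q₀ = 4.728 vs Keq = 0.003405 ⇒ Q>K, reverse
Step 1:
                  G         A         D         J
  I          0.2241     1.644     4.874     0.309
  C          0.2466    0.1644  -0.08222   -0.2466
  E          0.4707     1.808     4.792   0.06235
  solve Keq expr → x = -0.08222; check Q = 0.003405
Then change container volume by factor 2 (V_new/V_old).
Step 2:
                  G         A         D         J
  I          0.2354    0.9042     2.396   0.03118
  C        0.005749  0.003833 -0.001916 -0.005749
  E          0.2411     0.908     2.394   0.02543
  solve Keq expr → x = -0.001916; check Q = 0.003405
Then change container volume by factor 2 (V_new/V_old).
Step 3:
                  G         A         D         J
  I          0.1206     0.454     1.197   0.01271
  C        0.002396  0.001597 -7.9864e-04 -0.002396
  E           0.123    0.4556     1.196   0.01032
  solve Keq expr → x = -7.9864e-04; check Q = 0.003405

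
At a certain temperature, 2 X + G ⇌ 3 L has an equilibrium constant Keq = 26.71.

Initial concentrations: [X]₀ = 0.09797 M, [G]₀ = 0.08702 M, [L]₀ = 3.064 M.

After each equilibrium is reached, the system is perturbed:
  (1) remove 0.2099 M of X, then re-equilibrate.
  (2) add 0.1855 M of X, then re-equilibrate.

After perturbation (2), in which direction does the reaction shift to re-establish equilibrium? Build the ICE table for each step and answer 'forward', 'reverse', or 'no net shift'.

Q₀ = 3.4440e+04 vs Keq = 26.71 ⇒ Q>K, reverse
Step 1:
                  X         G         L
  Initial   0.09797   0.08702     3.064
  Change     0.7161    0.3581    -1.074
  Equil      0.8141    0.4451      1.99
  solve Keq expr → x = -0.3581; check Q = 26.71
Then remove 0.2099 M of X.
Step 2:
                  X         G         L
  Initial    0.6042    0.4451      1.99
  Change    0.09183   0.04591   -0.1377
  Equil       0.696     0.491     1.852
  solve Keq expr → x = -0.04591; check Q = 26.71
Then add 0.1855 M of X.
Step 3:
                  X         G         L
  Initial    0.8815     0.491     1.852
  Change   -0.08152  -0.04076    0.1223
  Equil         0.8    0.4502     1.974
  solve Keq expr → x = 0.04076; check Q = 26.71

Direction: forward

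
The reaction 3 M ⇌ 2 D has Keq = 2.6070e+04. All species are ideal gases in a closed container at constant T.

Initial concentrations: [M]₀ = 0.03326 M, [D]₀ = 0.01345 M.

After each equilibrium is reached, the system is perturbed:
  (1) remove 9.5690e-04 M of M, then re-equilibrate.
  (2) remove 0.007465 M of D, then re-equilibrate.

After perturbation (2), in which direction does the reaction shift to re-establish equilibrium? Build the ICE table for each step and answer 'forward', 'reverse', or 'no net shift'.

Direction: forward

Q₀ = 4.917 vs Keq = 2.6070e+04 ⇒ Q<K, forward
Step 1:
                    M           D
  init        0.03326     0.01345
  Δ          -0.02977     0.01985
  eq          0.00349      0.0333
  solve Keq expr → x = 0.009923; check Q = 2.6070e+04
Then remove 9.5690e-04 M of M.
Step 2:
                    M           D
  init       0.002534      0.0333
  Δ        9.1418e-04 -6.0945e-04
  eq         0.003448     0.03269
  solve Keq expr → x = -3.0473e-04; check Q = 2.6070e+04
Then remove 0.007465 M of D.
Step 3:
                    M           D
  init       0.003448     0.02522
  Δ       -5.2070e-04  3.4714e-04
  eq         0.002927     0.02557
  solve Keq expr → x = 1.7357e-04; check Q = 2.6070e+04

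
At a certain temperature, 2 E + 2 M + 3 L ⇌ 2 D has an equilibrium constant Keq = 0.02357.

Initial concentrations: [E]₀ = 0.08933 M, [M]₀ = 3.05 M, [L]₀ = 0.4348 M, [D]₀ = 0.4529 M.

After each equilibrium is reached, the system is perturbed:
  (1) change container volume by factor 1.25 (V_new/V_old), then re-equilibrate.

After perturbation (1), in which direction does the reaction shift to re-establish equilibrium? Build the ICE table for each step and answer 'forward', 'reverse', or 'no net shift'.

Direction: reverse

Q₀ = 33.62 vs Keq = 0.02357 ⇒ Q>K, reverse
Step 1:
                  E         M         L         D
  init      0.08933      3.05    0.4348    0.4529
  Δ          0.2927    0.2927    0.4391   -0.2927
  eq         0.3821     3.343    0.8739    0.1602
  solve Keq expr → x = -0.1464; check Q = 0.02357
Then change container volume by factor 1.25 (V_new/V_old).
Step 2:
                  E         M         L         D
  init       0.3056     2.674    0.6991    0.1281
  Δ         0.03552   0.03552   0.05327  -0.03552
  eq         0.3412      2.71    0.7524   0.09262
  solve Keq expr → x = -0.01776; check Q = 0.02357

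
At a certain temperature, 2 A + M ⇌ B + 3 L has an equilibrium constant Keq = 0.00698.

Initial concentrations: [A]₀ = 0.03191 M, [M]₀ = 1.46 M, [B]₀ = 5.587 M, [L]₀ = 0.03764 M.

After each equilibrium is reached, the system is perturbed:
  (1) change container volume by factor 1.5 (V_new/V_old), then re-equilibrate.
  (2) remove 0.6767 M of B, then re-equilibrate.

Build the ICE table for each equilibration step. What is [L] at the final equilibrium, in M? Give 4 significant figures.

[L]_eq = 0.01254 M

Q₀ = 0.2004 vs Keq = 0.00698 ⇒ Q>K, reverse
Step 1:
                   A          M          B          L
  Initial    0.03191       1.46      5.587    0.03764
  Change     0.01455   0.007273  -0.007273   -0.02182
  Equil      0.04646      1.467       5.58    0.01582
  solve Keq expr → x = -0.007273; check Q = 0.00698
Then change container volume by factor 1.5 (V_new/V_old).
Step 2:
                   A          M          B          L
  Initial    0.03097     0.9782       3.72    0.01055
  Change  -8.6550e-04 -4.3275e-04 4.3275e-04   0.001298
  Equil       0.0301     0.9777       3.72    0.01185
  solve Keq expr → x = 4.3275e-04; check Q = 0.00698
Then remove 0.6767 M of B.
Step 3:
                   A          M          B          L
  Initial     0.0301     0.9777      3.044    0.01185
  Change  -4.5959e-04 -2.2979e-04 2.2979e-04 6.8938e-04
  Equil      0.02964     0.9775      3.044    0.01254
  solve Keq expr → x = 2.2979e-04; check Q = 0.00698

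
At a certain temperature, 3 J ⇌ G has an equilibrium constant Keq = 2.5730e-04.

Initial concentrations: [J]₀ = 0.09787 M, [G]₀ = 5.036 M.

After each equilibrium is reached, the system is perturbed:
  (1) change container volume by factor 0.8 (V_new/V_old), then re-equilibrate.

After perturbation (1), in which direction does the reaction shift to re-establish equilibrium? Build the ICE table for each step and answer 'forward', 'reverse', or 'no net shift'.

Direction: forward

Q₀ = 5372 vs Keq = 2.5730e-04 ⇒ Q>K, reverse
Step 1:
                   J          G
  Initial    0.09787      5.036
  Change       13.27     -4.422
  Equil        13.36     0.6141
  solve Keq expr → x = -4.422; check Q = 2.5730e-04
Then change container volume by factor 0.8 (V_new/V_old).
Step 2:
                   J          G
  Initial       16.7     0.7676
  Change     -0.8017     0.2672
  Equil         15.9      1.035
  solve Keq expr → x = 0.2672; check Q = 2.5730e-04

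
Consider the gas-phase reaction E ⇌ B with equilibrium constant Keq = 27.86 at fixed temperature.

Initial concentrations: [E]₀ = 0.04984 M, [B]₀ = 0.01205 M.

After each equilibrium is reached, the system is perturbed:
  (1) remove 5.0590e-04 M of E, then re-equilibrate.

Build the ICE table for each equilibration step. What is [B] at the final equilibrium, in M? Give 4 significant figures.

Q₀ = 0.2418 vs Keq = 27.86 ⇒ Q<K, forward
Step 1:
                   E          B
  Initial    0.04984    0.01205
  Change     -0.0477     0.0477
  Equil     0.002144    0.05975
  solve Keq expr → x = 0.0477; check Q = 27.86
Then remove 5.0590e-04 M of E.
Step 2:
                   E          B
  Initial   0.001639    0.05975
  Change  4.8837e-04 -4.8837e-04
  Equil     0.002127    0.05926
  solve Keq expr → x = -4.8837e-04; check Q = 27.86

[B]_eq = 0.05926 M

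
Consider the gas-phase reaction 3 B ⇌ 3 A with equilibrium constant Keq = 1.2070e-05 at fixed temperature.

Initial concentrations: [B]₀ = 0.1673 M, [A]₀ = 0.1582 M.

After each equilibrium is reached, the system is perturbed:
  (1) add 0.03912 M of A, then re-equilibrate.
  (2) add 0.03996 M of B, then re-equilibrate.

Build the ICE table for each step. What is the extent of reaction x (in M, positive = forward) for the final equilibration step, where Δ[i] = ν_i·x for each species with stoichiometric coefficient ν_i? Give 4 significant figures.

x = 2.9869e-04 M

Q₀ = 0.8455 vs Keq = 1.2070e-05 ⇒ Q>K, reverse
Step 1:
                    B           A
  Initial      0.1673      0.1582
  Change       0.1509     -0.1509
  Equil        0.3182    0.007299
  solve Keq expr → x = -0.0503; check Q = 1.2070e-05
Then add 0.03912 M of A.
Step 2:
                    B           A
  Initial      0.3182     0.04642
  Change      0.03824    -0.03824
  Equil        0.3564    0.008176
  solve Keq expr → x = -0.01275; check Q = 1.2070e-05
Then add 0.03996 M of B.
Step 3:
                    B           A
  Initial      0.3964    0.008176
  Change  -8.9608e-04  8.9608e-04
  Equil        0.3955    0.009072
  solve Keq expr → x = 2.9869e-04; check Q = 1.2070e-05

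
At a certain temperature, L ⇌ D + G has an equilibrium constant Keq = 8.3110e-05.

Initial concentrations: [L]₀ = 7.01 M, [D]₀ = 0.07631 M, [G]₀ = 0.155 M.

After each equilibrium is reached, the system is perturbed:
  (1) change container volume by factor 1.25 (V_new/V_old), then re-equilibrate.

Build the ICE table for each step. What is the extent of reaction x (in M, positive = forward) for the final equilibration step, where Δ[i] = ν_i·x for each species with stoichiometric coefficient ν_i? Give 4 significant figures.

x = 0.00125 M

Q₀ = 0.001687 vs Keq = 8.3110e-05 ⇒ Q>K, reverse
Step 1:
                   L          D          G
  I             7.01    0.07631      0.155
  C          0.06943   -0.06943   -0.06943
  E            7.079   0.006876    0.08557
  solve Keq expr → x = -0.06943; check Q = 8.3110e-05
Then change container volume by factor 1.25 (V_new/V_old).
Step 2:
                   L          D          G
  I            5.664   0.005501    0.06845
  C         -0.00125    0.00125    0.00125
  E            5.662   0.006751     0.0697
  solve Keq expr → x = 0.00125; check Q = 8.3110e-05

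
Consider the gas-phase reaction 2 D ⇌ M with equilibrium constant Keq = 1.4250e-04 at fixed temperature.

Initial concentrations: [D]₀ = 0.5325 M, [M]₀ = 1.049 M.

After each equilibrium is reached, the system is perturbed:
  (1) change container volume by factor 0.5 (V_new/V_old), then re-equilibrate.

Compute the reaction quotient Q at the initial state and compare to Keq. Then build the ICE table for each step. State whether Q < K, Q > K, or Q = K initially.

Q₀ = 3.699 vs Keq = 1.4250e-04 ⇒ Q>K, reverse
Step 1:
                    D           M
  Initial      0.5325       1.049
  Change        2.096      -1.048
  Equil         2.629  9.8456e-04
  solve Keq expr → x = -1.048; check Q = 1.4250e-04
Then change container volume by factor 0.5 (V_new/V_old).
Step 2:
                    D           M
  Initial       5.257    0.001969
  Change    -0.003926    0.001963
  Equil         5.253    0.003932
  solve Keq expr → x = 0.001963; check Q = 1.4250e-04

Q₀ = 3.699; Q > K (proceeds reverse)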